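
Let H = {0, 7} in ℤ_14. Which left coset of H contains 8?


8 + H = {8 + h (mod 14) : h ∈ H}
8+0=8, 8+7=1
8 + H = {1, 8} = 1 + H

8 + H = {1, 8}


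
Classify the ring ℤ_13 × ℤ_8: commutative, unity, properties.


Direct product ring; commutative with unity (1,1); but (1,0)·(0,1) = (0,0) gives zero divisors, so not an integral domain
Commutative: Yes
Integral domain: No
Has unity: Yes

ℤ_13 × ℤ_8: Commutative=Yes, Unity=Yes


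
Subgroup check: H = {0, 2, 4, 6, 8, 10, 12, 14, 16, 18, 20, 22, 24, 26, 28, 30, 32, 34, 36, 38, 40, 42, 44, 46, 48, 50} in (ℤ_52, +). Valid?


Subgroup test for H = {0, 2, 4, 6, 8, 10, 12, 14, 16, 18, 20, 22, 24, 26, 28, 30, 32, 34, 36, 38, 40, 42, 44, 46, 48, 50} in (ℤ_52, +):
(1) 0 ∈ H? Yes
(2) Closure: for all a,b ∈ H, (a+b) mod 52 ∈ H? Yes
(3) Inverses: for all a ∈ H, -a mod 52 ∈ H? Yes

Yes, H is a subgroup of ℤ_52


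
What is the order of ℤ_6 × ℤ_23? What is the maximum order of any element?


|ℤ_6 × ℤ_23| = 6 × 23 = 138
Max element order = lcm(6,23) = 138
Cyclic? Yes (gcd=1)

|ℤ_6×ℤ_23| = 138, max element order = 138


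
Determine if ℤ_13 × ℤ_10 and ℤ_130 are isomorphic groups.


Comparing ℤ_13 × ℤ_10 and ℤ_130:
gcd(13,10) = 1, so ℤ_13 × ℤ_10 ≅ ℤ_130 (CRT)

Yes, ℤ_13 × ℤ_10 ≅ ℤ_130


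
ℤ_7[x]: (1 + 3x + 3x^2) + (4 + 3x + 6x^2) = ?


Add coefficients mod 7:
x^0: 1 + 4 = 5 (mod 7)
x^1: 3 + 3 = 6 (mod 7)
x^2: 3 + 6 = 2 (mod 7)
Result: 5 + 6x + 2x^2

f + g = 5 + 6x + 2x^2


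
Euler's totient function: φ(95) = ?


Factor n: 95 = 5 × 19
φ(n) = n · ∏(1 - 1/p) over distinct primes p | n
φ(95) = 95 · (1 - 1/5) · (1 - 1/19) = 72

φ(95) = 72


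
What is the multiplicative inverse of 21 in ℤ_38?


Use the extended Euclidean algorithm to write 1 = 21·s + 38·t; then s mod 38 is the inverse.
Euclidean algorithm:
  21 = 0·38 + 21
  38 = 1·21 + 17
  21 = 1·17 + 4
  17 = 4·4 + 1
  4 = 4·1 + 0
gcd(21,38) = 1
Back-substitution gives: 21·(-9) + 38·(5) = 1
So 21⁻¹ ≡ -9 ≡ 29 (mod 38)
Check: 21 × 29 = 609 ≡ 1 (mod 38) ✓

21⁻¹ ≡ 29 (mod 38)


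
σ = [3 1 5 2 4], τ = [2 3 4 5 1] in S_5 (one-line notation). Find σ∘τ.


σ∘τ: apply τ first, then σ
1 →τ 2 →σ 1
2 →τ 3 →σ 5
3 →τ 4 →σ 2
4 →τ 5 →σ 4
5 →τ 1 →σ 3

σ∘τ = [1 5 2 4 3]


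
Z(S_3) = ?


Z(G) = {g ∈ G | gx = xg for all x ∈ G}
S_n is non-abelian for n ≥ 3; Z(S_3) is trivial

Z(S_3) = {e}


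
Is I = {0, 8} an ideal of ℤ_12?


Check ideal conditions for I = {0, 8} in ℤ_12:
(1) I is an additive subgroup? No
(2) For r ∈ ℤ_12 and a ∈ I: r·a ∈ I? No  [counterexample: r=2, a=8, r·a mod 12 = 4 ∉ I]

No, I is not an ideal of ℤ_12


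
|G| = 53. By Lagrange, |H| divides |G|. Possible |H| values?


Lagrange's theorem: |H| divides |G|
|G| = 53
Divisors of 53: 1, 53

Possible subgroup orders: {1, 53}


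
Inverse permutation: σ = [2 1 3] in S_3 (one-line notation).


To find σ⁻¹, swap domain and range:
σ(1) = 2 → σ⁻¹(2) = 1
σ(2) = 1 → σ⁻¹(1) = 2
σ(3) = 3 → σ⁻¹(3) = 3

σ⁻¹ = [2 1 3]


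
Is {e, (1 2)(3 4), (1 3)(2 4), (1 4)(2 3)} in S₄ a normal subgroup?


H = {e, (1 2)(3 4), (1 3)(2 4), (1 4)(2 3)} in S₄
This is the Klein four-group V₄; it is normal in S₄ (it is a union of conjugacy classes)

Yes, normal subgroup


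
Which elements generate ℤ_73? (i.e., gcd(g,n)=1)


g generates ℤ_n iff gcd(g,n) = 1
Prime factors of 73: 73
Generators are g ∈ {1,...,72} not divisible by any of these primes.
Generators: {1, 2, 3, 4, 5, 6, 7, 8, 9, 10, 11, 12, 13, 14, 15, 16, 17, 18, 19, 20, 21, 22, 23, 24, 25, 26, 27, 28, 29, 30, 31, 32, 33, 34, 35, 36, 37, 38, 39, 40, 41, 42, 43, 44, 45, 46, 47, 48, 49, 50, 51, 52, 53, 54, 55, 56, 57, 58, 59, 60, 61, 62, 63, 64, 65, 66, 67, 68, 69, 70, 71, 72}
Number of generators = φ(73) = 72

Generators of ℤ_73 = {1, 2, 3, 4, 5, 6, 7, 8, 9, 10, 11, 12, 13, 14, 15, 16, 17, 18, 19, 20, 21, 22, 23, 24, 25, 26, 27, 28, 29, 30, 31, 32, 33, 34, 35, 36, 37, 38, 39, 40, 41, 42, 43, 44, 45, 46, 47, 48, 49, 50, 51, 52, 53, 54, 55, 56, 57, 58, 59, 60, 61, 62, 63, 64, 65, 66, 67, 68, 69, 70, 71, 72}


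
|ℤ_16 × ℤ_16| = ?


|A × B| = |A| · |B|
|ℤ_16 × ℤ_16| = 16 × 16 = 256

|ℤ_16 × ℤ_16| = 256


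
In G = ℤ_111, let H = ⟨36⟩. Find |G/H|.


|⟨36⟩| = n / gcd(36, 111) = 111 / 3 = 37
H is normal (ℤ_111 is abelian).
|G/H| = |G| / |H| = 111 / 37 = 3

|G/H| = 3


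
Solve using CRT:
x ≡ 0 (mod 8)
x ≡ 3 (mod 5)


m₁ = 8, m₂ = 5, gcd = 1, so CRT applies. M = m₁·m₂ = 40
Let M₁ = M/m₁ = 5, M₂ = M/m₂ = 8
Find y₁ ≡ M₁⁻¹ (mod m₁): 5⁻¹ ≡ 5 (mod 8)
Find y₂ ≡ M₂⁻¹ (mod m₂): 8⁻¹ ≡ 2 (mod 5)
x = a₁·M₁·y₁ + a₂·M₂·y₂ = 0·5·5 + 3·8·2 = 48
Reduce mod 40: x ≡ 8
Check: 8 mod 8 = 0 ✓, 8 mod 5 = 3 ✓

x ≡ 8 (mod 40)


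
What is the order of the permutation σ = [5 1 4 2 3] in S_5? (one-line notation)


Cycle decomposition: (1 5 3 4 2)
Cycle lengths: 5
Order = lcm(5) = 5

ord(σ) = 5


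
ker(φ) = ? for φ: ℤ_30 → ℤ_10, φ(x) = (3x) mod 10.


Kernel = preimage of identity
ker(φ) = {x ∈ ℤ_30 : 3x ≡ 0 (mod 10)}. Since 10 | 30, φ is well-defined. The kernel is the cyclic subgroup ⟨10⟩ of ℤ_30 (order 3), i.e. {0, 10, 20}

ker(φ) = {0, 10, 20}


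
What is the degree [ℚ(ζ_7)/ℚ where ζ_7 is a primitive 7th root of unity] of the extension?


[ℚ(ζ_n):ℚ] = deg Φ_n(x) = φ(n). Here φ(7) = 6

[ℚ(ζ_7)/ℚ where ζ_7 is a primitive 7th root of unity] = 6


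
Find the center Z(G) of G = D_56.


Z(G) = {g ∈ G | gx = xg for all x ∈ G}
For even n, Z(D_n) = {e, r^(n/2)}: the 180° rotation r^28 commutes with every reflection and rotation

Z(D_56) = {e, r^28}


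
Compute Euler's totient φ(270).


Factor n: 270 = 2 × 3^3 × 5
φ(n) = n · ∏(1 - 1/p) over distinct primes p | n
φ(270) = 270 · (1 - 1/2) · (1 - 1/3) · (1 - 1/5) = 72

φ(270) = 72


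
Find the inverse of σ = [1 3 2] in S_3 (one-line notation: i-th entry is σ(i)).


To find σ⁻¹, swap domain and range:
σ(1) = 1 → σ⁻¹(1) = 1
σ(2) = 3 → σ⁻¹(3) = 2
σ(3) = 2 → σ⁻¹(2) = 3

σ⁻¹ = [1 3 2]


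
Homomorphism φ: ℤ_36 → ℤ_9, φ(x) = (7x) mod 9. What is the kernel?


Kernel = preimage of identity
ker(φ) = {x ∈ ℤ_36 : 7x ≡ 0 (mod 9)}. Since 9 | 36, φ is well-defined. The kernel is the cyclic subgroup ⟨9⟩ of ℤ_36 (order 4), i.e. {0, 9, 18, 27}

ker(φ) = {0, 9, 18, 27}


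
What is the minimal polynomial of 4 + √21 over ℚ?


Let α = 4 + √21. Then α - 4 = √21, so (α - 4)² = 21, giving α² - 8α - 5 = 0. Degree 2 and α ∉ ℚ, so this is the minimal polynomial.

Minimal polynomial: x² - 8x - 5


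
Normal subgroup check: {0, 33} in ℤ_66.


H = {0, 33} in ℤ_66
ℤ_66 is abelian; every subgroup of an abelian group is normal

Yes, normal subgroup


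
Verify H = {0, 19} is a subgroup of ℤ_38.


Subgroup test for H = {0, 19} in (ℤ_38, +):
(1) 0 ∈ H? Yes
(2) Closure: for all a,b ∈ H, (a+b) mod 38 ∈ H? Yes
(3) Inverses: for all a ∈ H, -a mod 38 ∈ H? Yes

Yes, H is a subgroup of ℤ_38


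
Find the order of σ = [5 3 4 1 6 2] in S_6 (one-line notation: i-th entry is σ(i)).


Cycle decomposition: (1 5 6 2 3 4)
Cycle lengths: 6
Order = lcm(6) = 6

ord(σ) = 6


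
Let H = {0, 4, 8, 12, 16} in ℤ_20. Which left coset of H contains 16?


16 + H = {16 + h (mod 20) : h ∈ H}
16+0=16, 16+4=0, 16+8=4, 16+12=8, 16+16=12
16 + H = {0, 4, 8, 12, 16} = 0 + H

16 + H = {0, 4, 8, 12, 16}


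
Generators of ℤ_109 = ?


g generates ℤ_n iff gcd(g,n) = 1
Prime factors of 109: 109
Generators are g ∈ {1,...,108} not divisible by any of these primes.
Generators: {1, 2, 3, 4, 5, 6, 7, 8, 9, 10, 11, 12, 13, 14, 15, 16, 17, 18, 19, 20, 21, 22, 23, 24, 25, 26, 27, 28, 29, 30, 31, 32, 33, 34, 35, 36, 37, 38, 39, 40, 41, 42, 43, 44, 45, 46, 47, 48, 49, 50, 51, 52, 53, 54, 55, 56, 57, 58, 59, 60, 61, 62, 63, 64, 65, 66, 67, 68, 69, 70, 71, 72, 73, 74, 75, 76, 77, 78, 79, 80, 81, 82, 83, 84, 85, 86, 87, 88, 89, 90, 91, 92, 93, 94, 95, 96, 97, 98, 99, 100, 101, 102, 103, 104, 105, 106, 107, 108}
Number of generators = φ(109) = 108

Generators of ℤ_109 = {1, 2, 3, 4, 5, 6, 7, 8, 9, 10, 11, 12, 13, 14, 15, 16, 17, 18, 19, 20, 21, 22, 23, 24, 25, 26, 27, 28, 29, 30, 31, 32, 33, 34, 35, 36, 37, 38, 39, 40, 41, 42, 43, 44, 45, 46, 47, 48, 49, 50, 51, 52, 53, 54, 55, 56, 57, 58, 59, 60, 61, 62, 63, 64, 65, 66, 67, 68, 69, 70, 71, 72, 73, 74, 75, 76, 77, 78, 79, 80, 81, 82, 83, 84, 85, 86, 87, 88, 89, 90, 91, 92, 93, 94, 95, 96, 97, 98, 99, 100, 101, 102, 103, 104, 105, 106, 107, 108}


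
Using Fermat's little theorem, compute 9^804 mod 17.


Fermat's little theorem: if p is prime and gcd(a,p)=1, then a^(p-1) ≡ 1 (mod p)
p = 17 is prime, gcd(9,17) = 1
Reduce exponent: 804 mod 16 = 4
So 9^804 ≡ 9^4 (mod 17)
9^4 mod 17 = 16

9^804 ≡ 16 (mod 17)


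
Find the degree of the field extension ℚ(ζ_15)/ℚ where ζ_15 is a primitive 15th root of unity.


[ℚ(ζ_n):ℚ] = deg Φ_n(x) = φ(n). Here φ(15) = 8

[ℚ(ζ_15)/ℚ where ζ_15 is a primitive 15th root of unity] = 8


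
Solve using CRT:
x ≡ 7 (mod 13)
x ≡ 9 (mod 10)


m₁ = 13, m₂ = 10, gcd = 1, so CRT applies. M = m₁·m₂ = 130
Let M₁ = M/m₁ = 10, M₂ = M/m₂ = 13
Find y₁ ≡ M₁⁻¹ (mod m₁): 10⁻¹ ≡ 4 (mod 13)
Find y₂ ≡ M₂⁻¹ (mod m₂): 13⁻¹ ≡ 7 (mod 10)
x = a₁·M₁·y₁ + a₂·M₂·y₂ = 7·10·4 + 9·13·7 = 1099
Reduce mod 130: x ≡ 59
Check: 59 mod 13 = 7 ✓, 59 mod 10 = 9 ✓

x ≡ 59 (mod 130)


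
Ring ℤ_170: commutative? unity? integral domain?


ℤ_170 is a commutative ring with unity 1; 170 = 2×85 is composite, so 2·85 ≡ 0 gives zero divisors (not an integral domain)
Commutative: Yes
Integral domain: No
Has unity: Yes

ℤ_170: Commutative=Yes, Unity=Yes


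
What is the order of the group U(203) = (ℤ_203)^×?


U(n) is the group of units mod n; |U(n)| = φ(n)
|U(203)| = φ(203) = 168

|U(203) = (ℤ_203)^×| = 168


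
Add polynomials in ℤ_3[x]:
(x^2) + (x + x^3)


Add coefficients mod 3:
x^0: 0 + 0 = 0 (mod 3)
x^1: 0 + 1 = 1 (mod 3)
x^2: 1 + 0 = 1 (mod 3)
x^3: 0 + 1 = 1 (mod 3)
Result: x + x^2 + x^3

f + g = x + x^2 + x^3


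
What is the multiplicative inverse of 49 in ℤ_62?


Use the extended Euclidean algorithm to write 1 = 49·s + 62·t; then s mod 62 is the inverse.
Euclidean algorithm:
  49 = 0·62 + 49
  62 = 1·49 + 13
  49 = 3·13 + 10
  13 = 1·10 + 3
  10 = 3·3 + 1
  3 = 3·1 + 0
gcd(49,62) = 1
Back-substitution gives: 49·(19) + 62·(-15) = 1
So 49⁻¹ ≡ 19 ≡ 19 (mod 62)
Check: 49 × 19 = 931 ≡ 1 (mod 62) ✓

49⁻¹ ≡ 19 (mod 62)


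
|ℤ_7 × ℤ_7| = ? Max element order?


|ℤ_7 × ℤ_7| = 7 × 7 = 49
Max element order = lcm(7,7) = 7
Cyclic? No (gcd=7)

|ℤ_7×ℤ_7| = 49, max element order = 7


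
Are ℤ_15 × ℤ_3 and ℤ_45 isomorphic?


Comparing ℤ_15 × ℤ_3 and ℤ_45:
gcd(15,3) = 3 ≠ 1. Max element order in ℤ_15×ℤ_3 is lcm(15,3) = 15 < 45, so it has no element of order 45

No, ℤ_15 × ℤ_3 ≇ ℤ_45


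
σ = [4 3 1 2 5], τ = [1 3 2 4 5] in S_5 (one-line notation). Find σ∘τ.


σ∘τ: apply τ first, then σ
1 →τ 1 →σ 4
2 →τ 3 →σ 1
3 →τ 2 →σ 3
4 →τ 4 →σ 2
5 →τ 5 →σ 5

σ∘τ = [4 1 3 2 5]


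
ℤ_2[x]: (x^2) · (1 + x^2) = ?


Expand and collect like terms; reduce coefficients mod 2:
x^0: 0·1 = 0 ≡ 0 (mod 2)
x^1: 0·0 + 0·1 = 0 ≡ 0 (mod 2)
x^2: 0·1 + 0·0 + 1·1 = 1 ≡ 1 (mod 2)
x^3: 0·1 + 1·0 = 0 ≡ 0 (mod 2)
x^4: 1·1 = 1 ≡ 1 (mod 2)
Result: x^2 + x^4

f · g = x^2 + x^4


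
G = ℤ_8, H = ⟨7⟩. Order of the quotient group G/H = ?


|⟨7⟩| = n / gcd(7, 8) = 8 / 1 = 8
H is normal (ℤ_8 is abelian).
|G/H| = |G| / |H| = 8 / 8 = 1

|G/H| = 1


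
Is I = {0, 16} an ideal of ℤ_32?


Check ideal conditions for I = {0, 16} in ℤ_32:
(1) I is an additive subgroup? Yes
(2) For r ∈ ℤ_32 and a ∈ I: r·a ∈ I? Yes

Yes, I is an ideal of ℤ_32


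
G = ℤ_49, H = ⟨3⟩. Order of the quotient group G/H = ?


|⟨3⟩| = n / gcd(3, 49) = 49 / 1 = 49
H is normal (ℤ_49 is abelian).
|G/H| = |G| / |H| = 49 / 49 = 1

|G/H| = 1


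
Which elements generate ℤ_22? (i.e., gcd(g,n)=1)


g generates ℤ_n iff gcd(g,n) = 1
Prime factors of 22: 2, 11
Generators are g ∈ {1,...,21} not divisible by any of these primes.
Generators: {1, 3, 5, 7, 9, 13, 15, 17, 19, 21}
Number of generators = φ(22) = 10

Generators of ℤ_22 = {1, 3, 5, 7, 9, 13, 15, 17, 19, 21}


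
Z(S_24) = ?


Z(G) = {g ∈ G | gx = xg for all x ∈ G}
S_n is non-abelian for n ≥ 3; Z(S_24) is trivial

Z(S_24) = {e}


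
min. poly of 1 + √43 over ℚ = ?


Let α = 1 + √43. Then α - 1 = √43, so (α - 1)² = 43, giving α² - 2α - 42 = 0. Degree 2 and α ∉ ℚ, so this is the minimal polynomial.

Minimal polynomial: x² - 2x - 42


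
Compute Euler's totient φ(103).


Factor n: 103 = 103
φ(n) = n · ∏(1 - 1/p) over distinct primes p | n
φ(103) = 103 · (1 - 1/103) = 102

φ(103) = 102


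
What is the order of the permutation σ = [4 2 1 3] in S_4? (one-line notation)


Cycle decomposition: (1 4 3)
Cycle lengths: 3
Order = lcm(3) = 3

ord(σ) = 3


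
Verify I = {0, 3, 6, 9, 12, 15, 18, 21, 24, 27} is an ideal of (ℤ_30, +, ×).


Check ideal conditions for I = {0, 3, 6, 9, 12, 15, 18, 21, 24, 27} in ℤ_30:
(1) I is an additive subgroup? Yes
(2) For r ∈ ℤ_30 and a ∈ I: r·a ∈ I? Yes

Yes, I is an ideal of ℤ_30


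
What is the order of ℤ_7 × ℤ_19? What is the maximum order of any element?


|ℤ_7 × ℤ_19| = 7 × 19 = 133
Max element order = lcm(7,19) = 133
Cyclic? Yes (gcd=1)

|ℤ_7×ℤ_19| = 133, max element order = 133


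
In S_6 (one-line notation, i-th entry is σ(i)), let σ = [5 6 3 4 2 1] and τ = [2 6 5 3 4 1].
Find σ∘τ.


σ∘τ: apply τ first, then σ
1 →τ 2 →σ 6
2 →τ 6 →σ 1
3 →τ 5 →σ 2
4 →τ 3 →σ 3
5 →τ 4 →σ 4
6 →τ 1 →σ 5

σ∘τ = [6 1 2 3 4 5]


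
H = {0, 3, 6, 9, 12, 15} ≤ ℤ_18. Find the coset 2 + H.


2 + H = {2 + h (mod 18) : h ∈ H}
2+0=2, 2+3=5, 2+6=8, 2+9=11, 2+12=14, 2+15=17

2 + H = {2, 5, 8, 11, 14, 17}


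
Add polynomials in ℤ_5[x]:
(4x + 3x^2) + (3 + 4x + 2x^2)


Add coefficients mod 5:
x^0: 0 + 3 = 3 (mod 5)
x^1: 4 + 4 = 3 (mod 5)
x^2: 3 + 2 = 0 (mod 5)
Result: 3 + 3x

f + g = 3 + 3x


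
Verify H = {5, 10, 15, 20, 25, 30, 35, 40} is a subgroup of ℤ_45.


Subgroup test for H = {5, 10, 15, 20, 25, 30, 35, 40} in (ℤ_45, +):
(1) 0 ∈ H? No
(2) Closure: for all a,b ∈ H, (a+b) mod 45 ∈ H? No  [counterexample: 5 + 40 = 0 ∉ H]
(3) Inverses: for all a ∈ H, -a mod 45 ∈ H? Yes

No, H is not a subgroup of ℤ_45


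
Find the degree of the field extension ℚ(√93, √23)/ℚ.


[ℚ(√93,√23):ℚ] = [ℚ(√93,√23):ℚ(√93)]·[ℚ(√93):ℚ] = 2·2 = 4

[ℚ(√93, √23)/ℚ] = 4


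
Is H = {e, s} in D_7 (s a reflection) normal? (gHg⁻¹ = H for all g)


H = {e, s} in D_7 (s a reflection)
r·s·r⁻¹ = sr⁻² ≠ s for n ≥ 3, so {e, s} is not closed under conjugation

No, not a normal subgroup


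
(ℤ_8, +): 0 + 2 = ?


Operation: addition mod 8
0 + 2 = (a + b) mod 8 with a = 0, b = 2

0 + 2 = 2


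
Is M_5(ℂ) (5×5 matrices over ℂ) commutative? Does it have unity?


Matrix multiplication is non-commutative for n ≥ 2; the identity matrix I is the unity; singular matrices give zero divisors, so not an integral domain
Commutative: No
Integral domain: No
Has unity: Yes

M_5(ℂ) (5×5 matrices over ℂ): Commutative=No, Unity=Yes


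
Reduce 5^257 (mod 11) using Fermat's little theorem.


Fermat's little theorem: if p is prime and gcd(a,p)=1, then a^(p-1) ≡ 1 (mod p)
p = 11 is prime, gcd(5,11) = 1
Reduce exponent: 257 mod 10 = 7
So 5^257 ≡ 5^7 (mod 11)
5^7 mod 11 = 3

5^257 ≡ 3 (mod 11)


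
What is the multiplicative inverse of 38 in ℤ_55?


Use the extended Euclidean algorithm to write 1 = 38·s + 55·t; then s mod 55 is the inverse.
Euclidean algorithm:
  38 = 0·55 + 38
  55 = 1·38 + 17
  38 = 2·17 + 4
  17 = 4·4 + 1
  4 = 4·1 + 0
gcd(38,55) = 1
Back-substitution gives: 38·(-13) + 55·(9) = 1
So 38⁻¹ ≡ -13 ≡ 42 (mod 55)
Check: 38 × 42 = 1596 ≡ 1 (mod 55) ✓

38⁻¹ ≡ 42 (mod 55)


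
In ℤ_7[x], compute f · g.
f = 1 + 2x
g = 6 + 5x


Expand and collect like terms; reduce coefficients mod 7:
x^0: 1·6 = 6 ≡ 6 (mod 7)
x^1: 1·5 + 2·6 = 17 ≡ 3 (mod 7)
x^2: 2·5 = 10 ≡ 3 (mod 7)
Result: 6 + 3x + 3x^2

f · g = 6 + 3x + 3x^2


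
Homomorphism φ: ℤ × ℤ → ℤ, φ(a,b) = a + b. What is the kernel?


Kernel = preimage of identity
ker(φ) = {(a,b) ∈ ℤ² | a+b = 0} = {(a,-a) | a ∈ ℤ}

ker(φ) = {(a,-a) | a ∈ ℤ}


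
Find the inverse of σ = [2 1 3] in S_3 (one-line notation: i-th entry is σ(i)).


To find σ⁻¹, swap domain and range:
σ(1) = 2 → σ⁻¹(2) = 1
σ(2) = 1 → σ⁻¹(1) = 2
σ(3) = 3 → σ⁻¹(3) = 3

σ⁻¹ = [2 1 3]


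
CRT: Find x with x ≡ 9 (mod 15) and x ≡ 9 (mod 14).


m₁ = 15, m₂ = 14, gcd = 1, so CRT applies. M = m₁·m₂ = 210
Let M₁ = M/m₁ = 14, M₂ = M/m₂ = 15
Find y₁ ≡ M₁⁻¹ (mod m₁): 14⁻¹ ≡ 14 (mod 15)
Find y₂ ≡ M₂⁻¹ (mod m₂): 15⁻¹ ≡ 1 (mod 14)
x = a₁·M₁·y₁ + a₂·M₂·y₂ = 9·14·14 + 9·15·1 = 1899
Reduce mod 210: x ≡ 9
Check: 9 mod 15 = 9 ✓, 9 mod 14 = 9 ✓

x ≡ 9 (mod 210)


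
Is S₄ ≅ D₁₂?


Comparing S₄ and D₁₂:
S₄ has trivial center; D₁₂ has center {e, r⁶}

No, S₄ ≇ D₁₂


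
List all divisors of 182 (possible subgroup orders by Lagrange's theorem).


Lagrange's theorem: |H| divides |G|
|G| = 182
Divisors of 182: 1, 2, 7, 13, 14, 26, 91, 182

Possible subgroup orders: {1, 2, 7, 13, 14, 26, 91, 182}


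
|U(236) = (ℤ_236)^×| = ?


U(n) is the group of units mod n; |U(n)| = φ(n)
|U(236)| = φ(236) = 116

|U(236) = (ℤ_236)^×| = 116


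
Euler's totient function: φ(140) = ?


Factor n: 140 = 2^2 × 5 × 7
φ(n) = n · ∏(1 - 1/p) over distinct primes p | n
φ(140) = 140 · (1 - 1/2) · (1 - 1/5) · (1 - 1/7) = 48

φ(140) = 48


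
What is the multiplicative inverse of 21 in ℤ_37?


Use the extended Euclidean algorithm to write 1 = 21·s + 37·t; then s mod 37 is the inverse.
Euclidean algorithm:
  21 = 0·37 + 21
  37 = 1·21 + 16
  21 = 1·16 + 5
  16 = 3·5 + 1
  5 = 5·1 + 0
gcd(21,37) = 1
Back-substitution gives: 21·(-7) + 37·(4) = 1
So 21⁻¹ ≡ -7 ≡ 30 (mod 37)
Check: 21 × 30 = 630 ≡ 1 (mod 37) ✓

21⁻¹ ≡ 30 (mod 37)


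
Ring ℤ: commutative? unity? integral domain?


integers form a commutative ring with unity 1; no zero divisors
Commutative: Yes
Integral domain: Yes
Has unity: Yes

ℤ: Commutative=Yes, Unity=Yes


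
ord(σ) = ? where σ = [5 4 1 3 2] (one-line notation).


Cycle decomposition: (1 5 2 4 3)
Cycle lengths: 5
Order = lcm(5) = 5

ord(σ) = 5


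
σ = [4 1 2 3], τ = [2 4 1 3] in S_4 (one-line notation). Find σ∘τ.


σ∘τ: apply τ first, then σ
1 →τ 2 →σ 1
2 →τ 4 →σ 3
3 →τ 1 →σ 4
4 →τ 3 →σ 2

σ∘τ = [1 3 4 2]


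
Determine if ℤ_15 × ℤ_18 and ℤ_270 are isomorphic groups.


Comparing ℤ_15 × ℤ_18 and ℤ_270:
gcd(15,18) = 3 ≠ 1. Max element order in ℤ_15×ℤ_18 is lcm(15,18) = 90 < 270, so it has no element of order 270

No, ℤ_15 × ℤ_18 ≇ ℤ_270


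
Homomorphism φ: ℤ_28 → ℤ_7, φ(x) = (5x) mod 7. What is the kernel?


Kernel = preimage of identity
ker(φ) = {x ∈ ℤ_28 : 5x ≡ 0 (mod 7)}. Since 7 | 28, φ is well-defined. The kernel is the cyclic subgroup ⟨7⟩ of ℤ_28 (order 4), i.e. {0, 7, 14, 21}

ker(φ) = {0, 7, 14, 21}


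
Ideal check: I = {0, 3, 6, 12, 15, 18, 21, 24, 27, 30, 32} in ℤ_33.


Check ideal conditions for I = {0, 3, 6, 12, 15, 18, 21, 24, 27, 30, 32} in ℤ_33:
(1) I is an additive subgroup? No
(2) For r ∈ ℤ_33 and a ∈ I: r·a ∈ I? No  [counterexample: r=2, a=21, r·a mod 33 = 9 ∉ I]

No, I is not an ideal of ℤ_33


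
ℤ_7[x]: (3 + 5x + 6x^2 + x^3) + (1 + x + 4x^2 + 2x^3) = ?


Add coefficients mod 7:
x^0: 3 + 1 = 4 (mod 7)
x^1: 5 + 1 = 6 (mod 7)
x^2: 6 + 4 = 3 (mod 7)
x^3: 1 + 2 = 3 (mod 7)
Result: 4 + 6x + 3x^2 + 3x^3

f + g = 4 + 6x + 3x^2 + 3x^3


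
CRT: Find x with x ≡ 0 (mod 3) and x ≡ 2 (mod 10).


m₁ = 3, m₂ = 10, gcd = 1, so CRT applies. M = m₁·m₂ = 30
Let M₁ = M/m₁ = 10, M₂ = M/m₂ = 3
Find y₁ ≡ M₁⁻¹ (mod m₁): 10⁻¹ ≡ 1 (mod 3)
Find y₂ ≡ M₂⁻¹ (mod m₂): 3⁻¹ ≡ 7 (mod 10)
x = a₁·M₁·y₁ + a₂·M₂·y₂ = 0·10·1 + 2·3·7 = 42
Reduce mod 30: x ≡ 12
Check: 12 mod 3 = 0 ✓, 12 mod 10 = 2 ✓

x ≡ 12 (mod 30)


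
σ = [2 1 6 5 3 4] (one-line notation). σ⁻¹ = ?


To find σ⁻¹, swap domain and range:
σ(1) = 2 → σ⁻¹(2) = 1
σ(2) = 1 → σ⁻¹(1) = 2
σ(3) = 6 → σ⁻¹(6) = 3
σ(4) = 5 → σ⁻¹(5) = 4
σ(5) = 3 → σ⁻¹(3) = 5
σ(6) = 4 → σ⁻¹(4) = 6

σ⁻¹ = [2 1 5 6 4 3]


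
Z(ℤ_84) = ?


Z(G) = {g ∈ G | gx = xg for all x ∈ G}
ℤ_84 is abelian, so Z(G) = G

Z(ℤ_84) = ℤ_84


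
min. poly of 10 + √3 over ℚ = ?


Let α = 10 + √3. Then α - 10 = √3, so (α - 10)² = 3, giving α² - 20α + 97 = 0. Degree 2 and α ∉ ℚ, so this is the minimal polynomial.

Minimal polynomial: x² - 20x + 97


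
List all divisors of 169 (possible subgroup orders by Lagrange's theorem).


Lagrange's theorem: |H| divides |G|
|G| = 169
Divisors of 169: 1, 13, 169

Possible subgroup orders: {1, 13, 169}


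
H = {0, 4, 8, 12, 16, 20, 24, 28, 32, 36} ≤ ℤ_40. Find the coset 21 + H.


21 + H = {21 + h (mod 40) : h ∈ H}
21+0=21, 21+4=25, 21+8=29, 21+12=33, 21+16=37, 21+20=1, 21+24=5, 21+28=9, 21+32=13, 21+36=17
21 + H = {1, 5, 9, 13, 17, 21, 25, 29, 33, 37} = 1 + H

21 + H = {1, 5, 9, 13, 17, 21, 25, 29, 33, 37}


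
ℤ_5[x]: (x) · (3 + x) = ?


Expand and collect like terms; reduce coefficients mod 5:
x^0: 0·3 = 0 ≡ 0 (mod 5)
x^1: 0·1 + 1·3 = 3 ≡ 3 (mod 5)
x^2: 1·1 = 1 ≡ 1 (mod 5)
Result: 3x + x^2

f · g = 3x + x^2


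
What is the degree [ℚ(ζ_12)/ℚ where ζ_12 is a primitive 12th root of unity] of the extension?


[ℚ(ζ_n):ℚ] = deg Φ_n(x) = φ(n). Here φ(12) = 4

[ℚ(ζ_12)/ℚ where ζ_12 is a primitive 12th root of unity] = 4


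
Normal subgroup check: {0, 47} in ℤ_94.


H = {0, 47} in ℤ_94
ℤ_94 is abelian; every subgroup of an abelian group is normal

Yes, normal subgroup


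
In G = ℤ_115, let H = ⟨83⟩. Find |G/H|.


|⟨83⟩| = n / gcd(83, 115) = 115 / 1 = 115
H is normal (ℤ_115 is abelian).
|G/H| = |G| / |H| = 115 / 115 = 1

|G/H| = 1


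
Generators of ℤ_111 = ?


g generates ℤ_n iff gcd(g,n) = 1
Prime factors of 111: 3, 37
Generators are g ∈ {1,...,110} not divisible by any of these primes.
Generators: {1, 2, 4, 5, 7, 8, 10, 11, 13, 14, 16, 17, 19, 20, 22, 23, 25, 26, 28, 29, 31, 32, 34, 35, 38, 40, 41, 43, 44, 46, 47, 49, 50, 52, 53, 55, 56, 58, 59, 61, 62, 64, 65, 67, 68, 70, 71, 73, 76, 77, 79, 80, 82, 83, 85, 86, 88, 89, 91, 92, 94, 95, 97, 98, 100, 101, 103, 104, 106, 107, 109, 110}
Number of generators = φ(111) = 72

Generators of ℤ_111 = {1, 2, 4, 5, 7, 8, 10, 11, 13, 14, 16, 17, 19, 20, 22, 23, 25, 26, 28, 29, 31, 32, 34, 35, 38, 40, 41, 43, 44, 46, 47, 49, 50, 52, 53, 55, 56, 58, 59, 61, 62, 64, 65, 67, 68, 70, 71, 73, 76, 77, 79, 80, 82, 83, 85, 86, 88, 89, 91, 92, 94, 95, 97, 98, 100, 101, 103, 104, 106, 107, 109, 110}


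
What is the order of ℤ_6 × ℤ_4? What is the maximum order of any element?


|ℤ_6 × ℤ_4| = 6 × 4 = 24
Max element order = lcm(6,4) = 12
Cyclic? No (gcd=2)

|ℤ_6×ℤ_4| = 24, max element order = 12


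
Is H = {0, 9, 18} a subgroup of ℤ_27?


Subgroup test for H = {0, 9, 18} in (ℤ_27, +):
(1) 0 ∈ H? Yes
(2) Closure: for all a,b ∈ H, (a+b) mod 27 ∈ H? Yes
(3) Inverses: for all a ∈ H, -a mod 27 ∈ H? Yes

Yes, H is a subgroup of ℤ_27


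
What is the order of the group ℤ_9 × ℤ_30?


|A × B| = |A| · |B|
|ℤ_9 × ℤ_30| = 9 × 30 = 270

|ℤ_9 × ℤ_30| = 270


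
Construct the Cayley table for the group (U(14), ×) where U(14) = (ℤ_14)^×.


Elements: {1, 3, 5, 9, 11, 13}
Operation: multiplication mod 14
Entry (a, b) = (a × b) mod 14

Cayley table:
   |  1 |  3 |  5 |  9 | 11 | 13
 1 |  1 |  3 |  5 |  9 | 11 | 13
 3 |  3 |  9 |  1 | 13 |  5 | 11
 5 |  5 |  1 | 11 |  3 | 13 |  9
 9 |  9 | 13 |  3 | 11 |  1 |  5
11 | 11 |  5 | 13 |  1 |  9 |  3
13 | 13 | 11 |  9 |  5 |  3 |  1


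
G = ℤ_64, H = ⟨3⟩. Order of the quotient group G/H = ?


|⟨3⟩| = n / gcd(3, 64) = 64 / 1 = 64
H is normal (ℤ_64 is abelian).
|G/H| = |G| / |H| = 64 / 64 = 1

|G/H| = 1


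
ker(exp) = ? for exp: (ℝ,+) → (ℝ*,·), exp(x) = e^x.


Kernel = preimage of identity
ker(exp) = {x ∈ ℝ | e^x = 1} = {0}

ker(exp) = {0}


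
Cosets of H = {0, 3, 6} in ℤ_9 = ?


H = {0, 3, 6}, |H| = 3
Number of cosets = |G|/|H| = 9/3 = 3
0 + H = {0, 3, 6}
1 + H = {1, 4, 7}
2 + H = {2, 5, 8}

Cosets: 0+H={0,3,6}; 1+H={1,4,7}; 2+H={2,5,8}


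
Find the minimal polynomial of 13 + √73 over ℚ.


Let α = 13 + √73. Then α - 13 = √73, so (α - 13)² = 73, giving α² - 26α + 96 = 0. Degree 2 and α ∉ ℚ, so this is the minimal polynomial.

Minimal polynomial: x² - 26x + 96


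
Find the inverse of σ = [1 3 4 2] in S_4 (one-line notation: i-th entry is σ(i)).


To find σ⁻¹, swap domain and range:
σ(1) = 1 → σ⁻¹(1) = 1
σ(2) = 3 → σ⁻¹(3) = 2
σ(3) = 4 → σ⁻¹(4) = 3
σ(4) = 2 → σ⁻¹(2) = 4

σ⁻¹ = [1 4 2 3]


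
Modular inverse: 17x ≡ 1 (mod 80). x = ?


Use the extended Euclidean algorithm to write 1 = 17·s + 80·t; then s mod 80 is the inverse.
Euclidean algorithm:
  17 = 0·80 + 17
  80 = 4·17 + 12
  17 = 1·12 + 5
  12 = 2·5 + 2
  5 = 2·2 + 1
  2 = 2·1 + 0
gcd(17,80) = 1
Back-substitution gives: 17·(33) + 80·(-7) = 1
So 17⁻¹ ≡ 33 ≡ 33 (mod 80)
Check: 17 × 33 = 561 ≡ 1 (mod 80) ✓

17⁻¹ ≡ 33 (mod 80)


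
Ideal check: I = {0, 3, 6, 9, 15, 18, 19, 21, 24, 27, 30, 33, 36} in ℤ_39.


Check ideal conditions for I = {0, 3, 6, 9, 15, 18, 19, 21, 24, 27, 30, 33, 36} in ℤ_39:
(1) I is an additive subgroup? No
(2) For r ∈ ℤ_39 and a ∈ I: r·a ∈ I? No  [counterexample: r=2, a=6, r·a mod 39 = 12 ∉ I]

No, I is not an ideal of ℤ_39


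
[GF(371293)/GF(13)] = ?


GF(371293) = GF(13^5), so the extension degree is 5

[GF(371293)/GF(13)] = 5


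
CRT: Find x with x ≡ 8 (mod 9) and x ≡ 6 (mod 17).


m₁ = 9, m₂ = 17, gcd = 1, so CRT applies. M = m₁·m₂ = 153
Let M₁ = M/m₁ = 17, M₂ = M/m₂ = 9
Find y₁ ≡ M₁⁻¹ (mod m₁): 17⁻¹ ≡ 8 (mod 9)
Find y₂ ≡ M₂⁻¹ (mod m₂): 9⁻¹ ≡ 2 (mod 17)
x = a₁·M₁·y₁ + a₂·M₂·y₂ = 8·17·8 + 6·9·2 = 1196
Reduce mod 153: x ≡ 125
Check: 125 mod 9 = 8 ✓, 125 mod 17 = 6 ✓

x ≡ 125 (mod 153)


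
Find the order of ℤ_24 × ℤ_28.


|A × B| = |A| · |B|
|ℤ_24 × ℤ_28| = 24 × 28 = 672

|ℤ_24 × ℤ_28| = 672


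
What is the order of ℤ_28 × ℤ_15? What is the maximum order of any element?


|ℤ_28 × ℤ_15| = 28 × 15 = 420
Max element order = lcm(28,15) = 420
Cyclic? Yes (gcd=1)

|ℤ_28×ℤ_15| = 420, max element order = 420


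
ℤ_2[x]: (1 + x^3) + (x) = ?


Add coefficients mod 2:
x^0: 1 + 0 = 1 (mod 2)
x^1: 0 + 1 = 1 (mod 2)
x^2: 0 + 0 = 0 (mod 2)
x^3: 1 + 0 = 1 (mod 2)
Result: 1 + x + x^3

f + g = 1 + x + x^3


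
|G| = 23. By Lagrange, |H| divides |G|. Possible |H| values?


Lagrange's theorem: |H| divides |G|
|G| = 23
Divisors of 23: 1, 23

Possible subgroup orders: {1, 23}


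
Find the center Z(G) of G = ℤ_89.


Z(G) = {g ∈ G | gx = xg for all x ∈ G}
ℤ_89 is abelian, so Z(G) = G

Z(ℤ_89) = ℤ_89


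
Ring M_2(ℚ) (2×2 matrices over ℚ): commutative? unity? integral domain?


Matrix multiplication is non-commutative for n ≥ 2; the identity matrix I is the unity; singular matrices give zero divisors, so not an integral domain
Commutative: No
Integral domain: No
Has unity: Yes

M_2(ℚ) (2×2 matrices over ℚ): Commutative=No, Unity=Yes


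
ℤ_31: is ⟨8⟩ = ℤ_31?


g generates ℤ_n iff gcd(g, n) = 1
gcd(8, 31) = 1
Since gcd = 1, 8 is a generator.

Yes, 8 generates ℤ_31


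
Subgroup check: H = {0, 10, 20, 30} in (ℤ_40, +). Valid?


Subgroup test for H = {0, 10, 20, 30} in (ℤ_40, +):
(1) 0 ∈ H? Yes
(2) Closure: for all a,b ∈ H, (a+b) mod 40 ∈ H? Yes
(3) Inverses: for all a ∈ H, -a mod 40 ∈ H? Yes

Yes, H is a subgroup of ℤ_40


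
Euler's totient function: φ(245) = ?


Factor n: 245 = 5 × 7^2
φ(n) = n · ∏(1 - 1/p) over distinct primes p | n
φ(245) = 245 · (1 - 1/5) · (1 - 1/7) = 168

φ(245) = 168


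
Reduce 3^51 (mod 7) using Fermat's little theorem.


Fermat's little theorem: if p is prime and gcd(a,p)=1, then a^(p-1) ≡ 1 (mod p)
p = 7 is prime, gcd(3,7) = 1
Reduce exponent: 51 mod 6 = 3
So 3^51 ≡ 3^3 (mod 7)
3^3 mod 7 = 6

3^51 ≡ 6 (mod 7)


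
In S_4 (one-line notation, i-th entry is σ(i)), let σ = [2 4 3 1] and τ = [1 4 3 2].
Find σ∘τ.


σ∘τ: apply τ first, then σ
1 →τ 1 →σ 2
2 →τ 4 →σ 1
3 →τ 3 →σ 3
4 →τ 2 →σ 4

σ∘τ = [2 1 3 4]


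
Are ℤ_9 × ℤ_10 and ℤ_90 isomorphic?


Comparing ℤ_9 × ℤ_10 and ℤ_90:
gcd(9,10) = 1, so ℤ_9 × ℤ_10 ≅ ℤ_90 (CRT)

Yes, ℤ_9 × ℤ_10 ≅ ℤ_90


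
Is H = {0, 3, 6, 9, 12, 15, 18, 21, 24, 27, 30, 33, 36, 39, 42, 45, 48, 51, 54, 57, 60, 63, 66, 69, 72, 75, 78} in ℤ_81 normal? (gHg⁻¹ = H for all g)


H = {0, 3, 6, 9, 12, 15, 18, 21, 24, 27, 30, 33, 36, 39, 42, 45, 48, 51, 54, 57, 60, 63, 66, 69, 72, 75, 78} in ℤ_81
ℤ_81 is abelian; every subgroup of an abelian group is normal

Yes, normal subgroup


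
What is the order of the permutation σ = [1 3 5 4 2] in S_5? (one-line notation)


Cycle decomposition: (2 3 5)
Cycle lengths: 3
Order = lcm(3) = 3

ord(σ) = 3


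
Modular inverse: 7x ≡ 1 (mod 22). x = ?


Use the extended Euclidean algorithm to write 1 = 7·s + 22·t; then s mod 22 is the inverse.
Euclidean algorithm:
  7 = 0·22 + 7
  22 = 3·7 + 1
  7 = 7·1 + 0
gcd(7,22) = 1
Back-substitution gives: 7·(-3) + 22·(1) = 1
So 7⁻¹ ≡ -3 ≡ 19 (mod 22)
Check: 7 × 19 = 133 ≡ 1 (mod 22) ✓

7⁻¹ ≡ 19 (mod 22)


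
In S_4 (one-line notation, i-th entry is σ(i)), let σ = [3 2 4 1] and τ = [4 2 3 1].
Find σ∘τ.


σ∘τ: apply τ first, then σ
1 →τ 4 →σ 1
2 →τ 2 →σ 2
3 →τ 3 →σ 4
4 →τ 1 →σ 3

σ∘τ = [1 2 4 3]


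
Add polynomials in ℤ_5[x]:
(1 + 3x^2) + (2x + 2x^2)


Add coefficients mod 5:
x^0: 1 + 0 = 1 (mod 5)
x^1: 0 + 2 = 2 (mod 5)
x^2: 3 + 2 = 0 (mod 5)
Result: 1 + 2x

f + g = 1 + 2x


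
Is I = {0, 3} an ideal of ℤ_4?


Check ideal conditions for I = {0, 3} in ℤ_4:
(1) I is an additive subgroup? No
(2) For r ∈ ℤ_4 and a ∈ I: r·a ∈ I? No  [counterexample: r=2, a=3, r·a mod 4 = 2 ∉ I]

No, I is not an ideal of ℤ_4


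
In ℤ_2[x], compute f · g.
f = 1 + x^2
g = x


Expand and collect like terms; reduce coefficients mod 2:
x^0: 1·0 = 0 ≡ 0 (mod 2)
x^1: 1·1 + 0·0 = 1 ≡ 1 (mod 2)
x^2: 0·1 + 1·0 = 0 ≡ 0 (mod 2)
x^3: 1·1 = 1 ≡ 1 (mod 2)
Result: x + x^3

f · g = x + x^3


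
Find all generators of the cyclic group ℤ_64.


g generates ℤ_n iff gcd(g,n) = 1
Prime factors of 64: 2
Generators are g ∈ {1,...,63} not divisible by any of these primes.
Generators: {1, 3, 5, 7, 9, 11, 13, 15, 17, 19, 21, 23, 25, 27, 29, 31, 33, 35, 37, 39, 41, 43, 45, 47, 49, 51, 53, 55, 57, 59, 61, 63}
Number of generators = φ(64) = 32

Generators of ℤ_64 = {1, 3, 5, 7, 9, 11, 13, 15, 17, 19, 21, 23, 25, 27, 29, 31, 33, 35, 37, 39, 41, 43, 45, 47, 49, 51, 53, 55, 57, 59, 61, 63}


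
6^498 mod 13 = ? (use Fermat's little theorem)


Fermat's little theorem: if p is prime and gcd(a,p)=1, then a^(p-1) ≡ 1 (mod p)
p = 13 is prime, gcd(6,13) = 1
Reduce exponent: 498 mod 12 = 6
So 6^498 ≡ 6^6 (mod 13)
6^6 mod 13 = 12

6^498 ≡ 12 (mod 13)


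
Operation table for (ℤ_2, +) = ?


Elements: {0, 1}
Operation: addition mod 2
Entry (a, b) = (a + b) mod 2

Cayley table:
  | 0 | 1
0 | 0 | 1
1 | 1 | 0


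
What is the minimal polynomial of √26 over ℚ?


√26 satisfies x² - 26 = 0, irreducible over ℚ since 26 is squarefree

Minimal polynomial: x² - 26


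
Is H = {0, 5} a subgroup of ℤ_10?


Subgroup test for H = {0, 5} in (ℤ_10, +):
(1) 0 ∈ H? Yes
(2) Closure: for all a,b ∈ H, (a+b) mod 10 ∈ H? Yes
(3) Inverses: for all a ∈ H, -a mod 10 ∈ H? Yes

Yes, H is a subgroup of ℤ_10


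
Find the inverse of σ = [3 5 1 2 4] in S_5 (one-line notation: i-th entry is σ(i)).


To find σ⁻¹, swap domain and range:
σ(1) = 3 → σ⁻¹(3) = 1
σ(2) = 5 → σ⁻¹(5) = 2
σ(3) = 1 → σ⁻¹(1) = 3
σ(4) = 2 → σ⁻¹(2) = 4
σ(5) = 4 → σ⁻¹(4) = 5

σ⁻¹ = [3 4 1 5 2]


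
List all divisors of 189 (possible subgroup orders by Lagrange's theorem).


Lagrange's theorem: |H| divides |G|
|G| = 189
Divisors of 189: 1, 3, 7, 9, 21, 27, 63, 189

Possible subgroup orders: {1, 3, 7, 9, 21, 27, 63, 189}


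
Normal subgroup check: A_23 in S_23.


H = A_23 in S_23
A_23 has index 2 in S_23, and every subgroup of index 2 is normal

Yes, normal subgroup


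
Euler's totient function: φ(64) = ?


Factor n: 64 = 2^6
φ(n) = n · ∏(1 - 1/p) over distinct primes p | n
φ(64) = 64 · (1 - 1/2) = 32

φ(64) = 32


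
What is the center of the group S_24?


Z(G) = {g ∈ G | gx = xg for all x ∈ G}
S_n is non-abelian for n ≥ 3; Z(S_24) is trivial

Z(S_24) = {e}


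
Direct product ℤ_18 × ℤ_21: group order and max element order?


|ℤ_18 × ℤ_21| = 18 × 21 = 378
Max element order = lcm(18,21) = 126
Cyclic? No (gcd=3)

|ℤ_18×ℤ_21| = 378, max element order = 126


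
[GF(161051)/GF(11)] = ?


GF(161051) = GF(11^5), so the extension degree is 5

[GF(161051)/GF(11)] = 5


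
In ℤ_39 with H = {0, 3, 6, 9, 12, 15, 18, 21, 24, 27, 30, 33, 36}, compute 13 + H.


13 + H = {13 + h (mod 39) : h ∈ H}
13+0=13, 13+3=16, 13+6=19, 13+9=22, 13+12=25, 13+15=28, 13+18=31, 13+21=34, 13+24=37, 13+27=1, 13+30=4, 13+33=7, 13+36=10
13 + H = {1, 4, 7, 10, 13, 16, 19, 22, 25, 28, 31, 34, 37} = 1 + H

13 + H = {1, 4, 7, 10, 13, 16, 19, 22, 25, 28, 31, 34, 37}


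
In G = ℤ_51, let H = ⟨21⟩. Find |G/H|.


|⟨21⟩| = n / gcd(21, 51) = 51 / 3 = 17
H is normal (ℤ_51 is abelian).
|G/H| = |G| / |H| = 51 / 17 = 3

|G/H| = 3


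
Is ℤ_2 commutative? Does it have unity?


ℤ_2 is a commutative ring with unity 1; 2 is prime, so ℤ_2 is a field (hence an integral domain)
Commutative: Yes
Integral domain: Yes
Has unity: Yes

ℤ_2: Commutative=Yes, Unity=Yes


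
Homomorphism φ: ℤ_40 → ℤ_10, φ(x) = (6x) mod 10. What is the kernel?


Kernel = preimage of identity
ker(φ) = {x ∈ ℤ_40 : 6x ≡ 0 (mod 10)}. Since 10 | 40, φ is well-defined. The kernel is the cyclic subgroup ⟨5⟩ of ℤ_40 (order 8), i.e. {0, 5, 10, 15, 20, 25, 30, 35}

ker(φ) = {0, 5, 10, 15, 20, 25, 30, 35}


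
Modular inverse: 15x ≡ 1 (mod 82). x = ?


Use the extended Euclidean algorithm to write 1 = 15·s + 82·t; then s mod 82 is the inverse.
Euclidean algorithm:
  15 = 0·82 + 15
  82 = 5·15 + 7
  15 = 2·7 + 1
  7 = 7·1 + 0
gcd(15,82) = 1
Back-substitution gives: 15·(11) + 82·(-2) = 1
So 15⁻¹ ≡ 11 ≡ 11 (mod 82)
Check: 15 × 11 = 165 ≡ 1 (mod 82) ✓

15⁻¹ ≡ 11 (mod 82)


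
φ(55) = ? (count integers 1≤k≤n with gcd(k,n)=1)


Factor n: 55 = 5 × 11
φ(n) = n · ∏(1 - 1/p) over distinct primes p | n
φ(55) = 55 · (1 - 1/5) · (1 - 1/11) = 40

φ(55) = 40


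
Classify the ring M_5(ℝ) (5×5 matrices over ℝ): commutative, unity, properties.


Matrix multiplication is non-commutative for n ≥ 2; the identity matrix I is the unity; singular matrices give zero divisors, so not an integral domain
Commutative: No
Integral domain: No
Has unity: Yes

M_5(ℝ) (5×5 matrices over ℝ): Commutative=No, Unity=Yes


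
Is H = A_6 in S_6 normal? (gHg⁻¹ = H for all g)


H = A_6 in S_6
A_6 has index 2 in S_6, and every subgroup of index 2 is normal

Yes, normal subgroup


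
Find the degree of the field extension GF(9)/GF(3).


GF(9) = GF(3^2), so the extension degree is 2

[GF(9)/GF(3)] = 2


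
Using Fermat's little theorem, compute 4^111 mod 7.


Fermat's little theorem: if p is prime and gcd(a,p)=1, then a^(p-1) ≡ 1 (mod p)
p = 7 is prime, gcd(4,7) = 1
Reduce exponent: 111 mod 6 = 3
So 4^111 ≡ 4^3 (mod 7)
4^3 mod 7 = 1

4^111 ≡ 1 (mod 7)


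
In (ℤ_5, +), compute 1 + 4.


Operation: addition mod 5
1 + 4 = (a + b) mod 5 with a = 1, b = 4

1 + 4 = 0


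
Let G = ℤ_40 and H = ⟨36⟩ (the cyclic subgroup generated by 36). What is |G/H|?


|⟨36⟩| = n / gcd(36, 40) = 40 / 4 = 10
H is normal (ℤ_40 is abelian).
|G/H| = |G| / |H| = 40 / 10 = 4

|G/H| = 4


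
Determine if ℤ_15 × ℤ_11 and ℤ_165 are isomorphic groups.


Comparing ℤ_15 × ℤ_11 and ℤ_165:
gcd(15,11) = 1, so ℤ_15 × ℤ_11 ≅ ℤ_165 (CRT)

Yes, ℤ_15 × ℤ_11 ≅ ℤ_165


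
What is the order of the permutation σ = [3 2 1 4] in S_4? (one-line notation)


Cycle decomposition: (1 3)
Cycle lengths: 2
Order = lcm(2) = 2

ord(σ) = 2


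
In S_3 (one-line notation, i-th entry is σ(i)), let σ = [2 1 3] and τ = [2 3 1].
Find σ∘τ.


σ∘τ: apply τ first, then σ
1 →τ 2 →σ 1
2 →τ 3 →σ 3
3 →τ 1 →σ 2

σ∘τ = [1 3 2]


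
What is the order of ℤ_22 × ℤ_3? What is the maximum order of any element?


|ℤ_22 × ℤ_3| = 22 × 3 = 66
Max element order = lcm(22,3) = 66
Cyclic? Yes (gcd=1)

|ℤ_22×ℤ_3| = 66, max element order = 66


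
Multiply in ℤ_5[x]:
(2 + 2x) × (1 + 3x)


Expand and collect like terms; reduce coefficients mod 5:
x^0: 2·1 = 2 ≡ 2 (mod 5)
x^1: 2·3 + 2·1 = 8 ≡ 3 (mod 5)
x^2: 2·3 = 6 ≡ 1 (mod 5)
Result: 2 + 3x + x^2

f · g = 2 + 3x + x^2


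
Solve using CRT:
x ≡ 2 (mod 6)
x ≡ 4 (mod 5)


m₁ = 6, m₂ = 5, gcd = 1, so CRT applies. M = m₁·m₂ = 30
Let M₁ = M/m₁ = 5, M₂ = M/m₂ = 6
Find y₁ ≡ M₁⁻¹ (mod m₁): 5⁻¹ ≡ 5 (mod 6)
Find y₂ ≡ M₂⁻¹ (mod m₂): 6⁻¹ ≡ 1 (mod 5)
x = a₁·M₁·y₁ + a₂·M₂·y₂ = 2·5·5 + 4·6·1 = 74
Reduce mod 30: x ≡ 14
Check: 14 mod 6 = 2 ✓, 14 mod 5 = 4 ✓

x ≡ 14 (mod 30)


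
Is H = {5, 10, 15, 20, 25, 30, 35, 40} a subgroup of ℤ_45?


Subgroup test for H = {5, 10, 15, 20, 25, 30, 35, 40} in (ℤ_45, +):
(1) 0 ∈ H? No
(2) Closure: for all a,b ∈ H, (a+b) mod 45 ∈ H? No  [counterexample: 5 + 40 = 0 ∉ H]
(3) Inverses: for all a ∈ H, -a mod 45 ∈ H? Yes

No, H is not a subgroup of ℤ_45


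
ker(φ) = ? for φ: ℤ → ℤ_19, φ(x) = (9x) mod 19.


Kernel = preimage of identity
ker(φ) = {x ∈ ℤ : 9x ≡ 0 (mod 19)}. gcd(9,19) = 1, so 9x ≡ 0 (mod 19) ⟺ x ≡ 0 (mod 19/1 = 19). Hence ker(φ) = 19ℤ

ker(φ) = 19ℤ


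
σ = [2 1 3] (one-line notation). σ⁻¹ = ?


To find σ⁻¹, swap domain and range:
σ(1) = 2 → σ⁻¹(2) = 1
σ(2) = 1 → σ⁻¹(1) = 2
σ(3) = 3 → σ⁻¹(3) = 3

σ⁻¹ = [2 1 3]
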